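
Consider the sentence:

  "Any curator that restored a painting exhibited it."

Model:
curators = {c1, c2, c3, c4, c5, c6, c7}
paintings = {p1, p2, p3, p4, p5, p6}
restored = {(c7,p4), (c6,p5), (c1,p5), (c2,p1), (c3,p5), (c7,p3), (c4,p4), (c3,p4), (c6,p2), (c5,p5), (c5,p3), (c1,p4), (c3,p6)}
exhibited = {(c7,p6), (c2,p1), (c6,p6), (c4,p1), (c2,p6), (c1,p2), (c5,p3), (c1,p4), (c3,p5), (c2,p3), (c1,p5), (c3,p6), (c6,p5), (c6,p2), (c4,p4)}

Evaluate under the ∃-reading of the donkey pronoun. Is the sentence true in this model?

False

"it" takes "a painting" as antecedent — a donkey pronoun bound across the clause boundary.
Weak reading: every curator c with some restored-painting has at least one restored-painting p such that exhibited(c,p).
Per curator: c1:✓  c2:✓  c3:✓  c4:✓  c5:✓  c6:✓  c7:✗
c7 has no witness among its restored-paintings.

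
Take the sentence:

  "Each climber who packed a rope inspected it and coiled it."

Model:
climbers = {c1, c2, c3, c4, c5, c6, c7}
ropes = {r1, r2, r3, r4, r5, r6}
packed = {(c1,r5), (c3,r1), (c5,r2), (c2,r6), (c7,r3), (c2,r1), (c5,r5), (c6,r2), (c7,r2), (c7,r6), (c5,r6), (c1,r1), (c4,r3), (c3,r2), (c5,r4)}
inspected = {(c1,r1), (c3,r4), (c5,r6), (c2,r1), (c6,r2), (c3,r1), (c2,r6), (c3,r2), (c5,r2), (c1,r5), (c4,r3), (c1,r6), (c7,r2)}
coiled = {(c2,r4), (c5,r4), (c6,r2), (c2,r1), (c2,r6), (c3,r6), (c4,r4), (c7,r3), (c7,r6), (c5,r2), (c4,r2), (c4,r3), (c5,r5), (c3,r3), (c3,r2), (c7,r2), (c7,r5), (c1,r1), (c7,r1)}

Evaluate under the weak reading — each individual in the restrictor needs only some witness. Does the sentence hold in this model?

"it" takes "a rope" as antecedent — a donkey pronoun bound across the clause boundary.
Weak reading: every climber c with some packed-rope has at least one packed-rope r such that inspected(c,r) ∧ coiled(c,r).
Per climber: c1:✓  c2:✓  c3:✓  c4:✓  c5:✓  c6:✓  c7:✓
Every climber in the restrictor has a witness.

True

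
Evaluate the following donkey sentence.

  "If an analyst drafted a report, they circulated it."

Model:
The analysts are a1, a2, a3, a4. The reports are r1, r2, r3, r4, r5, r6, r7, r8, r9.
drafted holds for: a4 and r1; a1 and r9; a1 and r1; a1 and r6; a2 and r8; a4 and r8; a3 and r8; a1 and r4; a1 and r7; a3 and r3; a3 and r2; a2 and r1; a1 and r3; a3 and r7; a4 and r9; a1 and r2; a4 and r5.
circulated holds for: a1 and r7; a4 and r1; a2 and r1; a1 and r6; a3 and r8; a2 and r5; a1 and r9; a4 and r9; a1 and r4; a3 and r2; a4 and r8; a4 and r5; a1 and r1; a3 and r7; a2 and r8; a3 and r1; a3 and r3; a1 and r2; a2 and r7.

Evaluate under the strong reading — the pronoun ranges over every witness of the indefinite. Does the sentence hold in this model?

False

"it" takes "a report" as antecedent — a donkey pronoun bound across the clause boundary.
Strong reading: for every (a,r) with drafted(a,r), circulated(a,r).
Restrictor pairs: (a1,r1) ✓  (a1,r2) ✓  (a1,r3) ✗  (a1,r4) ✓  (a1,r6) ✓  (a1,r7) ✓  (a1,r9) ✓  (a2,r1) ✓  (a2,r8) ✓  (a3,r2) ✓  (a3,r3) ✓  (a3,r7) ✓  (a3,r8) ✓  (a4,r1) ✓  (a4,r5) ✓  (a4,r8) ✓  (a4,r9) ✓
Counterexample: (a1,r3) is in drafted but fails the scope.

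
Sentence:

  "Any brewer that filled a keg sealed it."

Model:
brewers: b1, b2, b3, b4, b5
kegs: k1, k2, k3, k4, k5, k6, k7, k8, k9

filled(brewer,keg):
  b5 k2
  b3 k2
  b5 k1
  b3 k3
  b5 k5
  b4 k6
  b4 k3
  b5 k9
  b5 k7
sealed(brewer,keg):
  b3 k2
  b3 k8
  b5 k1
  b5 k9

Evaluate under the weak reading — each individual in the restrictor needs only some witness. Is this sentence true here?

"it" takes "a keg" as antecedent — a donkey pronoun bound across the clause boundary.
Weak reading: every brewer b with some filled-keg has at least one filled-keg k such that sealed(b,k).
Per brewer: b3:✓  b4:✗  b5:✓
b4 has no witness among its filled-kegs.

False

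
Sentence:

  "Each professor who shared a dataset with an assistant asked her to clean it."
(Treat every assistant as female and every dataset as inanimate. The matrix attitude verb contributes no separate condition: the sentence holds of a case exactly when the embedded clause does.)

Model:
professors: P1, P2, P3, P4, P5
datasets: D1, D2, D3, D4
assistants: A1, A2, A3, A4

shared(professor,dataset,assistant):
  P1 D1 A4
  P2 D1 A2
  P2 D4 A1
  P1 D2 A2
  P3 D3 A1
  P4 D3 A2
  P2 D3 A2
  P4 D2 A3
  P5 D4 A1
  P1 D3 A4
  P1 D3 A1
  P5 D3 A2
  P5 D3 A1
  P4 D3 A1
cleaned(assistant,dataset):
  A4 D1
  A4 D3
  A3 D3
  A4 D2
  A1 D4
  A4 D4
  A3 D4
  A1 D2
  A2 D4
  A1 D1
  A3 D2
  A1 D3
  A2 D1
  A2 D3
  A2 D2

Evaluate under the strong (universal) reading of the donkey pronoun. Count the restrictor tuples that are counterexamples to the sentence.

"her" takes "an assistant" as antecedent and "it" takes "a dataset"; both are donkey pronouns co-varying with the restrictor.
Strong reading: for every (p,d,a) with shared(p,d,a), cleaned(a,d).
Restrictor triples: (P1,D1,A4)→cleaned(A4,D1) ✓  (P1,D2,A2)→cleaned(A2,D2) ✓  (P1,D3,A1)→cleaned(A1,D3) ✓  (P1,D3,A4)→cleaned(A4,D3) ✓  (P2,D1,A2)→cleaned(A2,D1) ✓  (P2,D3,A2)→cleaned(A2,D3) ✓  (P2,D4,A1)→cleaned(A1,D4) ✓  (P3,D3,A1)→cleaned(A1,D3) ✓  (P4,D2,A3)→cleaned(A3,D2) ✓  (P4,D3,A1)→cleaned(A1,D3) ✓  (P4,D3,A2)→cleaned(A2,D3) ✓  (P5,D3,A1)→cleaned(A1,D3) ✓  (P5,D3,A2)→cleaned(A2,D3) ✓  (P5,D4,A1)→cleaned(A1,D4) ✓
Counterexamples (restrictor triples failing the scope): 0.

0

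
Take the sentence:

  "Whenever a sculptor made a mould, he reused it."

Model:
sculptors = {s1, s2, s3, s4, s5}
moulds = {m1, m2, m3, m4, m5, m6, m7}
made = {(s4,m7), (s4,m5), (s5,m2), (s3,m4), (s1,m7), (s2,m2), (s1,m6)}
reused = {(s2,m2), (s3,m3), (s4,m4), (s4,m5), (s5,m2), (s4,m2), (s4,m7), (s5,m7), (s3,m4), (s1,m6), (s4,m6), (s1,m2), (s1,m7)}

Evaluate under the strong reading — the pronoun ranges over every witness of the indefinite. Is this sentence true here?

True

"it" takes "a mould" as antecedent — a donkey pronoun bound across the clause boundary.
Strong reading: for every (s,m) with made(s,m), reused(s,m).
Restrictor pairs: (s1,m6) ✓  (s1,m7) ✓  (s2,m2) ✓  (s3,m4) ✓  (s4,m5) ✓  (s4,m7) ✓  (s5,m2) ✓
Every restrictor pair satisfies the scope.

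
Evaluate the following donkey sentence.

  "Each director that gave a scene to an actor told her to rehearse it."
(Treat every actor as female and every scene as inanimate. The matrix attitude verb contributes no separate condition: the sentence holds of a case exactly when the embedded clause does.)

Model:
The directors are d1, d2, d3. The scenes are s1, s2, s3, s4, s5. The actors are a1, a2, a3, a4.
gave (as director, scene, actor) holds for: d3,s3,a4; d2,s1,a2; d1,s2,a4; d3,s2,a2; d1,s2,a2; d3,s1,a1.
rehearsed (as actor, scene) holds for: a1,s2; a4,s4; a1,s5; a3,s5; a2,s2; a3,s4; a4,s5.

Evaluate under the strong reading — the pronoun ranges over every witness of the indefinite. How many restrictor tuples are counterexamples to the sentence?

"her" takes "an actor" as antecedent and "it" takes "a scene"; both are donkey pronouns co-varying with the restrictor.
Strong reading: for every (d,s,a) with gave(d,s,a), rehearsed(a,s).
Restrictor triples: (d1,s2,a2)→rehearsed(a2,s2) ✓  (d1,s2,a4)→rehearsed(a4,s2) ✗  (d2,s1,a2)→rehearsed(a2,s1) ✗  (d3,s1,a1)→rehearsed(a1,s1) ✗  (d3,s2,a2)→rehearsed(a2,s2) ✓  (d3,s3,a4)→rehearsed(a4,s3) ✗
Counterexamples (restrictor triples failing the scope): 4.

4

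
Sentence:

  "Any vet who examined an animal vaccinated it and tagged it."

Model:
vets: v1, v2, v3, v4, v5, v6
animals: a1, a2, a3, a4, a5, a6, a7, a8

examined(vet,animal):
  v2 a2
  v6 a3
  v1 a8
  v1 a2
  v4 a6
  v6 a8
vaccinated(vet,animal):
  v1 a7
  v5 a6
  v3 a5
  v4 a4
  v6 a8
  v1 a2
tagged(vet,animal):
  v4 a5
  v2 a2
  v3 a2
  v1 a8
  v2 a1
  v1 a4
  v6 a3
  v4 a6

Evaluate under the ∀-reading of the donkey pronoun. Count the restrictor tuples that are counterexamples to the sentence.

6

"it" takes "an animal" as antecedent — a donkey pronoun bound across the clause boundary.
Strong reading: for every (v,a) with examined(v,a), vaccinated(v,a) ∧ tagged(v,a).
Restrictor pairs: (v1,a2) ✗  (v1,a8) ✗  (v2,a2) ✗  (v4,a6) ✗  (v6,a3) ✗  (v6,a8) ✗
Counterexamples (restrictor pairs failing the scope): 6.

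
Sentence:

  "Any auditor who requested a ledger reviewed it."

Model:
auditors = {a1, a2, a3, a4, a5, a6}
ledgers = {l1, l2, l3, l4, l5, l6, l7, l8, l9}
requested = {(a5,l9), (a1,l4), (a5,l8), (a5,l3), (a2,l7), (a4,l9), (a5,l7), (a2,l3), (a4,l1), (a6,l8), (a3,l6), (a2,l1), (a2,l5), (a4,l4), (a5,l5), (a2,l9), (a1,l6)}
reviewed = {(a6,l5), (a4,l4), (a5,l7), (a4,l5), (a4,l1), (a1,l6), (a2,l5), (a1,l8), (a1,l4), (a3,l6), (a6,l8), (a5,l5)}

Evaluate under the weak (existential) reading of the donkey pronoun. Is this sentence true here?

True

"it" takes "a ledger" as antecedent — a donkey pronoun bound across the clause boundary.
Weak reading: every auditor a with some requested-ledger has at least one requested-ledger l such that reviewed(a,l).
Per auditor: a1:✓  a2:✓  a3:✓  a4:✓  a5:✓  a6:✓
Every auditor in the restrictor has a witness.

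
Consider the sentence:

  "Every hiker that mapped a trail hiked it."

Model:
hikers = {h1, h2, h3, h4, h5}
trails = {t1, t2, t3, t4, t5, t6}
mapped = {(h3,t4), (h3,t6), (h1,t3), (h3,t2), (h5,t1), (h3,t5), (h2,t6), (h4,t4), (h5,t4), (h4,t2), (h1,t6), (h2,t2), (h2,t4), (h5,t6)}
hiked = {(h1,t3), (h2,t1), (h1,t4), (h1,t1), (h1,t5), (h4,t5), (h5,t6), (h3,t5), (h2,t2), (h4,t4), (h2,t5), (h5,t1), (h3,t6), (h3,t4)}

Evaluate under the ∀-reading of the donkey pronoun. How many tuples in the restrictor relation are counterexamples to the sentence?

6

"it" takes "a trail" as antecedent — a donkey pronoun bound across the clause boundary.
Strong reading: for every (h,t) with mapped(h,t), hiked(h,t).
Restrictor pairs: (h1,t3) ✓  (h1,t6) ✗  (h2,t2) ✓  (h2,t4) ✗  (h2,t6) ✗  (h3,t2) ✗  (h3,t4) ✓  (h3,t5) ✓  (h3,t6) ✓  (h4,t2) ✗  (h4,t4) ✓  (h5,t1) ✓  (h5,t4) ✗  (h5,t6) ✓
Counterexamples (restrictor pairs failing the scope): 6.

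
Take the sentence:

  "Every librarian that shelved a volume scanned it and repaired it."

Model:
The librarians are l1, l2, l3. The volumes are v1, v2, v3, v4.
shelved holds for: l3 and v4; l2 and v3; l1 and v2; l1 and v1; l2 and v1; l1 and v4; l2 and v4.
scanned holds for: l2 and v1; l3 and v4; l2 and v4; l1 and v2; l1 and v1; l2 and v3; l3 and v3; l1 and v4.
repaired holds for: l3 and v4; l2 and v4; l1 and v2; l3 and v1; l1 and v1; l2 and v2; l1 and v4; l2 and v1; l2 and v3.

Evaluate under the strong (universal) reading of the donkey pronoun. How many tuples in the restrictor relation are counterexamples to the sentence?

0

"it" takes "a volume" as antecedent — a donkey pronoun bound across the clause boundary.
Strong reading: for every (l,v) with shelved(l,v), scanned(l,v) ∧ repaired(l,v).
Restrictor pairs: (l1,v1) ✓  (l1,v2) ✓  (l1,v4) ✓  (l2,v1) ✓  (l2,v3) ✓  (l2,v4) ✓  (l3,v4) ✓
Counterexamples (restrictor pairs failing the scope): 0.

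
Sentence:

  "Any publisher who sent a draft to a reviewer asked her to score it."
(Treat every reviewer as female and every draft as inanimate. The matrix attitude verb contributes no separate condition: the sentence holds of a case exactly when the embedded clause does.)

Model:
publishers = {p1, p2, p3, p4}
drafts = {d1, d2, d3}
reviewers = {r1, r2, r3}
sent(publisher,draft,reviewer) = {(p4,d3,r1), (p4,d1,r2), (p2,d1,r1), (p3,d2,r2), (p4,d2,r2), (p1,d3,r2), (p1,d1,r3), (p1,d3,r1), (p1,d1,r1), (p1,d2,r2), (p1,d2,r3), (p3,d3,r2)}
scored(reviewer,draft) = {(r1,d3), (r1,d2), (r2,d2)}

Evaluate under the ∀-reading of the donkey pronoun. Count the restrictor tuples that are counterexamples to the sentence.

7

"her" takes "a reviewer" as antecedent and "it" takes "a draft"; both are donkey pronouns co-varying with the restrictor.
Strong reading: for every (p,d,r) with sent(p,d,r), scored(r,d).
Restrictor triples: (p1,d1,r1)→scored(r1,d1) ✗  (p1,d1,r3)→scored(r3,d1) ✗  (p1,d2,r2)→scored(r2,d2) ✓  (p1,d2,r3)→scored(r3,d2) ✗  (p1,d3,r1)→scored(r1,d3) ✓  (p1,d3,r2)→scored(r2,d3) ✗  (p2,d1,r1)→scored(r1,d1) ✗  (p3,d2,r2)→scored(r2,d2) ✓  (p3,d3,r2)→scored(r2,d3) ✗  (p4,d1,r2)→scored(r2,d1) ✗  (p4,d2,r2)→scored(r2,d2) ✓  (p4,d3,r1)→scored(r1,d3) ✓
Counterexamples (restrictor triples failing the scope): 7.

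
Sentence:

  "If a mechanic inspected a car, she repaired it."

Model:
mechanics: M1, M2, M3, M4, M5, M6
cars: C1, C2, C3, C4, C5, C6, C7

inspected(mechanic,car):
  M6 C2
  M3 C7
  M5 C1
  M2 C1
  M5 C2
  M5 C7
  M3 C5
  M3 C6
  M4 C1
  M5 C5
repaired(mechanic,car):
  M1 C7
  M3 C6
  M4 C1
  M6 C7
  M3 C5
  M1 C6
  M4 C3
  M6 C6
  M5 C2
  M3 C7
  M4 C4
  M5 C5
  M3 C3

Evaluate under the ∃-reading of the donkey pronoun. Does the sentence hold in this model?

"it" takes "a car" as antecedent — a donkey pronoun bound across the clause boundary.
Weak reading: every mechanic m with some inspected-car has at least one inspected-car c such that repaired(m,c).
Per mechanic: M2:✗  M3:✓  M4:✓  M5:✓  M6:✗
M2 has no witness among its inspected-cars.

False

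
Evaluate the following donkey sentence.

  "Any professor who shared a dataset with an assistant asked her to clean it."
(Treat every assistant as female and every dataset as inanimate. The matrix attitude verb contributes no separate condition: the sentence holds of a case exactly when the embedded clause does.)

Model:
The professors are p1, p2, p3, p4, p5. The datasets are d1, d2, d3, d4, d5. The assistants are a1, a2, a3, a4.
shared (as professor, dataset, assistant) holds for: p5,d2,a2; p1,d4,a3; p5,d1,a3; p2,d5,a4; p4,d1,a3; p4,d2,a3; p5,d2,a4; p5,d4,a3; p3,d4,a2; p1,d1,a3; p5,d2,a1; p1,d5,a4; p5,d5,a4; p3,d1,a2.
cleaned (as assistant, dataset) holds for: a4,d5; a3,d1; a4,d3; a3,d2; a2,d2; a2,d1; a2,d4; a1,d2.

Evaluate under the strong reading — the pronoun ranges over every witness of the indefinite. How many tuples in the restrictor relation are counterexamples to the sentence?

3

"her" takes "an assistant" as antecedent and "it" takes "a dataset"; both are donkey pronouns co-varying with the restrictor.
Strong reading: for every (p,d,a) with shared(p,d,a), cleaned(a,d).
Restrictor triples: (p1,d1,a3)→cleaned(a3,d1) ✓  (p1,d4,a3)→cleaned(a3,d4) ✗  (p1,d5,a4)→cleaned(a4,d5) ✓  (p2,d5,a4)→cleaned(a4,d5) ✓  (p3,d1,a2)→cleaned(a2,d1) ✓  (p3,d4,a2)→cleaned(a2,d4) ✓  (p4,d1,a3)→cleaned(a3,d1) ✓  (p4,d2,a3)→cleaned(a3,d2) ✓  (p5,d1,a3)→cleaned(a3,d1) ✓  (p5,d2,a1)→cleaned(a1,d2) ✓  (p5,d2,a2)→cleaned(a2,d2) ✓  (p5,d2,a4)→cleaned(a4,d2) ✗  (p5,d4,a3)→cleaned(a3,d4) ✗  (p5,d5,a4)→cleaned(a4,d5) ✓
Counterexamples (restrictor triples failing the scope): 3.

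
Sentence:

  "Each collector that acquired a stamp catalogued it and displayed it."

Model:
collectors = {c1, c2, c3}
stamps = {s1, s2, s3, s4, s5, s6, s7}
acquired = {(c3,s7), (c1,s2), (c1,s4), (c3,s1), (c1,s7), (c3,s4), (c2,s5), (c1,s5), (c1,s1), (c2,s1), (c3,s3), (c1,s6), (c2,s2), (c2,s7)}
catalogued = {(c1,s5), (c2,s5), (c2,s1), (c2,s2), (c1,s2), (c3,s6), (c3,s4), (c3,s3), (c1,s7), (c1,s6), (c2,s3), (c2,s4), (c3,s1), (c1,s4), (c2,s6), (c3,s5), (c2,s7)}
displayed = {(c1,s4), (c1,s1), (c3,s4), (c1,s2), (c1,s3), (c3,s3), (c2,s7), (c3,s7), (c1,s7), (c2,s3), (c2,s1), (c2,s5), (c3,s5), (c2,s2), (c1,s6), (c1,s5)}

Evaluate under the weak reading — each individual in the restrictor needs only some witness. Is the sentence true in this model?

"it" takes "a stamp" as antecedent — a donkey pronoun bound across the clause boundary.
Weak reading: every collector c with some acquired-stamp has at least one acquired-stamp s such that catalogued(c,s) ∧ displayed(c,s).
Per collector: c1:✓  c2:✓  c3:✓
Every collector in the restrictor has a witness.

True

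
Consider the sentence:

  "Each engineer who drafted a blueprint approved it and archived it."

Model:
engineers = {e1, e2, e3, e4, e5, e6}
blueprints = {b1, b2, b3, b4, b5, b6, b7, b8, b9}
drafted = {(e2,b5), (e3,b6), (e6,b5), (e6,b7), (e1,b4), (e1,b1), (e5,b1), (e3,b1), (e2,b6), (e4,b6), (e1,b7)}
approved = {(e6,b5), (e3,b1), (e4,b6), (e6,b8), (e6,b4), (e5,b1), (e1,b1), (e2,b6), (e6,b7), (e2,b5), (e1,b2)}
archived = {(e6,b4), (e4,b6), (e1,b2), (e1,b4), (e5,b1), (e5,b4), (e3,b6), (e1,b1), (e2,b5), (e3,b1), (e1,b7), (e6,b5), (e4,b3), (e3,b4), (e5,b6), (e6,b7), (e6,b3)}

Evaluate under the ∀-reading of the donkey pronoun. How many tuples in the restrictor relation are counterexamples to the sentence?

"it" takes "a blueprint" as antecedent — a donkey pronoun bound across the clause boundary.
Strong reading: for every (e,b) with drafted(e,b), approved(e,b) ∧ archived(e,b).
Restrictor pairs: (e1,b1) ✓  (e1,b4) ✗  (e1,b7) ✗  (e2,b5) ✓  (e2,b6) ✗  (e3,b1) ✓  (e3,b6) ✗  (e4,b6) ✓  (e5,b1) ✓  (e6,b5) ✓  (e6,b7) ✓
Counterexamples (restrictor pairs failing the scope): 4.

4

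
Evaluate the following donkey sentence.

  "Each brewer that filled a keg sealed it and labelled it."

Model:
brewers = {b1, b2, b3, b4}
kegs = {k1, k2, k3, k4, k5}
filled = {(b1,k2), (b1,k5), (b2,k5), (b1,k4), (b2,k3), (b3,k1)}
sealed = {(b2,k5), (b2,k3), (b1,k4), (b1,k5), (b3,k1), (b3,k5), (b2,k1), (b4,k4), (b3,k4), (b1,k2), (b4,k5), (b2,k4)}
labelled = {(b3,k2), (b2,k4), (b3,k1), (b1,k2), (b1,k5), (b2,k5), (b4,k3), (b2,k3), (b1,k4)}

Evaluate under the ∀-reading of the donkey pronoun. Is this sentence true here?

"it" takes "a keg" as antecedent — a donkey pronoun bound across the clause boundary.
Strong reading: for every (b,k) with filled(b,k), sealed(b,k) ∧ labelled(b,k).
Restrictor pairs: (b1,k2) ✓  (b1,k4) ✓  (b1,k5) ✓  (b2,k3) ✓  (b2,k5) ✓  (b3,k1) ✓
Every restrictor pair satisfies the scope.

True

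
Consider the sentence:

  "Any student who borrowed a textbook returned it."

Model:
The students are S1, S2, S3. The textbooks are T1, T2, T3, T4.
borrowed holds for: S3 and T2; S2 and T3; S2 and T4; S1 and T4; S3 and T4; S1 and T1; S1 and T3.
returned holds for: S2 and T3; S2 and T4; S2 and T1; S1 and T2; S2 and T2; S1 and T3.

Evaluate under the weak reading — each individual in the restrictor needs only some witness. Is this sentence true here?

"it" takes "a textbook" as antecedent — a donkey pronoun bound across the clause boundary.
Weak reading: every student s with some borrowed-textbook has at least one borrowed-textbook t such that returned(s,t).
Per student: S1:✓  S2:✓  S3:✗
S3 has no witness among its borrowed-textbooks.

False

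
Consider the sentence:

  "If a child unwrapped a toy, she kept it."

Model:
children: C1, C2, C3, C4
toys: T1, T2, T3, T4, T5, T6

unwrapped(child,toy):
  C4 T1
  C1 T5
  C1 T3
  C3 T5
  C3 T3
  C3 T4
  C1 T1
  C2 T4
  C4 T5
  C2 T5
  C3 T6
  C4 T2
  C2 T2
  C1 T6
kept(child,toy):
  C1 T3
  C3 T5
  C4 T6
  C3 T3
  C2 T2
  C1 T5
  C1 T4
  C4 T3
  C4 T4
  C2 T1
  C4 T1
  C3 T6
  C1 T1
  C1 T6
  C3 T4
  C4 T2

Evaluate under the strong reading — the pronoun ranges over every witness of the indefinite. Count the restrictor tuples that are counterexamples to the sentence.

"it" takes "a toy" as antecedent — a donkey pronoun bound across the clause boundary.
Strong reading: for every (c,t) with unwrapped(c,t), kept(c,t).
Restrictor pairs: (C1,T1) ✓  (C1,T3) ✓  (C1,T5) ✓  (C1,T6) ✓  (C2,T2) ✓  (C2,T4) ✗  (C2,T5) ✗  (C3,T3) ✓  (C3,T4) ✓  (C3,T5) ✓  (C3,T6) ✓  (C4,T1) ✓  (C4,T2) ✓  (C4,T5) ✗
Counterexamples (restrictor pairs failing the scope): 3.

3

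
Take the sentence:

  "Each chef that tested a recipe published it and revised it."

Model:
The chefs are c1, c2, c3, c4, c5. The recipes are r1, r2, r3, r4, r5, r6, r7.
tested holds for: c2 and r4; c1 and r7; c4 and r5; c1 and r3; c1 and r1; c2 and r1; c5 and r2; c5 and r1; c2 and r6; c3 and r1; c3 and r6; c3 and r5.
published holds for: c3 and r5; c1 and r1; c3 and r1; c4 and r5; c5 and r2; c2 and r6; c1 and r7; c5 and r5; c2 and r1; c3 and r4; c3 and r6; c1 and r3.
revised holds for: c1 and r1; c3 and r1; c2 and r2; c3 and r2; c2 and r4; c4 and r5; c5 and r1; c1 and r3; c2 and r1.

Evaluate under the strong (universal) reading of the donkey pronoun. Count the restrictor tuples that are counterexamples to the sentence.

"it" takes "a recipe" as antecedent — a donkey pronoun bound across the clause boundary.
Strong reading: for every (c,r) with tested(c,r), published(c,r) ∧ revised(c,r).
Restrictor pairs: (c1,r1) ✓  (c1,r3) ✓  (c1,r7) ✗  (c2,r1) ✓  (c2,r4) ✗  (c2,r6) ✗  (c3,r1) ✓  (c3,r5) ✗  (c3,r6) ✗  (c4,r5) ✓  (c5,r1) ✗  (c5,r2) ✗
Counterexamples (restrictor pairs failing the scope): 7.

7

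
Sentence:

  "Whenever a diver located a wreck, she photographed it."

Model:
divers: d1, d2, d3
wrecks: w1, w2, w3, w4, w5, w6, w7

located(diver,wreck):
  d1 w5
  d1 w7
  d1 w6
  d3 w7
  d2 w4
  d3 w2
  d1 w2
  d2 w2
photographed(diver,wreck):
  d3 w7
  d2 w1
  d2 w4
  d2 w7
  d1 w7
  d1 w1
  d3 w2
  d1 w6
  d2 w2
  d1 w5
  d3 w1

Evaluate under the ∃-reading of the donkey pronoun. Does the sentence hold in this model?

"it" takes "a wreck" as antecedent — a donkey pronoun bound across the clause boundary.
Weak reading: every diver d with some located-wreck has at least one located-wreck w such that photographed(d,w).
Per diver: d1:✓  d2:✓  d3:✓
Every diver in the restrictor has a witness.

True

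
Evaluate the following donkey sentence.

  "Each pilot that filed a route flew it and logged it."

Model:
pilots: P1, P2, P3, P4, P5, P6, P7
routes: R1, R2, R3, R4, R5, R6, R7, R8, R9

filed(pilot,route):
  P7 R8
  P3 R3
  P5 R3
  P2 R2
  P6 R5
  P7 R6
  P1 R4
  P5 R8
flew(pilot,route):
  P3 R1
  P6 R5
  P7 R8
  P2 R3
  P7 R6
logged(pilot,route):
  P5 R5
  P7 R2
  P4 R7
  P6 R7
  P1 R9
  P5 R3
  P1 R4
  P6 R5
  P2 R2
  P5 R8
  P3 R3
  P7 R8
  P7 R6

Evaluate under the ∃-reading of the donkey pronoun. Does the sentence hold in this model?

"it" takes "a route" as antecedent — a donkey pronoun bound across the clause boundary.
Weak reading: every pilot p with some filed-route has at least one filed-route r such that flew(p,r) ∧ logged(p,r).
Per pilot: P1:✗  P2:✗  P3:✗  P5:✗  P6:✓  P7:✓
P1 has no witness among its filed-routes.

False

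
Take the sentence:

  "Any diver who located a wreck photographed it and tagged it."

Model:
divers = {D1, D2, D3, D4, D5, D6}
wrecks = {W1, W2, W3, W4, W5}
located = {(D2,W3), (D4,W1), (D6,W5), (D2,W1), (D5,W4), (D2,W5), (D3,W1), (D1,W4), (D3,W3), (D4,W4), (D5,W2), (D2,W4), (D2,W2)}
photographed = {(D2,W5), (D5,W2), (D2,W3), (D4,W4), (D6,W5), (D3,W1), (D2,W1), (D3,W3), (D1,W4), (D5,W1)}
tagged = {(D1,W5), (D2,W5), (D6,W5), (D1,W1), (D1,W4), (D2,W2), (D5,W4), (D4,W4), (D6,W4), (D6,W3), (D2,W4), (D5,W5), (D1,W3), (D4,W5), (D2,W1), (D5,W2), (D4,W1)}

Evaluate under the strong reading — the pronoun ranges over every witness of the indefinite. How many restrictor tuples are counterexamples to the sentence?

"it" takes "a wreck" as antecedent — a donkey pronoun bound across the clause boundary.
Strong reading: for every (d,w) with located(d,w), photographed(d,w) ∧ tagged(d,w).
Restrictor pairs: (D1,W4) ✓  (D2,W1) ✓  (D2,W2) ✗  (D2,W3) ✗  (D2,W4) ✗  (D2,W5) ✓  (D3,W1) ✗  (D3,W3) ✗  (D4,W1) ✗  (D4,W4) ✓  (D5,W2) ✓  (D5,W4) ✗  (D6,W5) ✓
Counterexamples (restrictor pairs failing the scope): 7.

7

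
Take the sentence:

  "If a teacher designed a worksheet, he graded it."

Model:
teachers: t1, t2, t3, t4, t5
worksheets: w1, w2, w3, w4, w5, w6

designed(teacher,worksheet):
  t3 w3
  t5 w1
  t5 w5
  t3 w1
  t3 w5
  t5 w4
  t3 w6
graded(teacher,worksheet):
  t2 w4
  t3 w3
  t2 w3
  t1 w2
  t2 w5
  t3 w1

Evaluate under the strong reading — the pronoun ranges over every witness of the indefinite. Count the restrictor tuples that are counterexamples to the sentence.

5

"it" takes "a worksheet" as antecedent — a donkey pronoun bound across the clause boundary.
Strong reading: for every (t,w) with designed(t,w), graded(t,w).
Restrictor pairs: (t3,w1) ✓  (t3,w3) ✓  (t3,w5) ✗  (t3,w6) ✗  (t5,w1) ✗  (t5,w4) ✗  (t5,w5) ✗
Counterexamples (restrictor pairs failing the scope): 5.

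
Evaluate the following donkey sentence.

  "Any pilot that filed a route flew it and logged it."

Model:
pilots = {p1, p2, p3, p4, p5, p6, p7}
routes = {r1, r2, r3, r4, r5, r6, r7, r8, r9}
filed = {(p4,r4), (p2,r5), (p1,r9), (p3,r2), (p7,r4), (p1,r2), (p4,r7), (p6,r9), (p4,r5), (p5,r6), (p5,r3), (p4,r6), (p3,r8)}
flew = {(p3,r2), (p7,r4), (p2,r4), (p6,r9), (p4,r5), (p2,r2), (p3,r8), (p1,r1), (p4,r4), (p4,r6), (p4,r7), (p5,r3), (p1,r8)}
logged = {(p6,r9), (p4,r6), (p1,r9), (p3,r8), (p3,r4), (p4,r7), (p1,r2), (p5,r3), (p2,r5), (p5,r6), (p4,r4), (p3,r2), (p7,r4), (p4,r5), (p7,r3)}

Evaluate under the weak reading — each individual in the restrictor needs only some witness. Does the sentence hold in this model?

"it" takes "a route" as antecedent — a donkey pronoun bound across the clause boundary.
Weak reading: every pilot p with some filed-route has at least one filed-route r such that flew(p,r) ∧ logged(p,r).
Per pilot: p1:✗  p2:✗  p3:✓  p4:✓  p5:✓  p6:✓  p7:✓
p1 has no witness among its filed-routes.

False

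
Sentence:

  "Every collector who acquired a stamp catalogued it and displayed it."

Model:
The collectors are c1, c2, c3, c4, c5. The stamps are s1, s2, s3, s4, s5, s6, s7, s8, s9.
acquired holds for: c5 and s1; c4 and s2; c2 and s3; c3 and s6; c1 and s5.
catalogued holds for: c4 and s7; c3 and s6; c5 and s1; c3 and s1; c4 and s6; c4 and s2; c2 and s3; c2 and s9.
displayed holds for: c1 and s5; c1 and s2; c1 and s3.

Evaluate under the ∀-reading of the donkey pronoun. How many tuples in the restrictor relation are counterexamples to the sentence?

5

"it" takes "a stamp" as antecedent — a donkey pronoun bound across the clause boundary.
Strong reading: for every (c,s) with acquired(c,s), catalogued(c,s) ∧ displayed(c,s).
Restrictor pairs: (c1,s5) ✗  (c2,s3) ✗  (c3,s6) ✗  (c4,s2) ✗  (c5,s1) ✗
Counterexamples (restrictor pairs failing the scope): 5.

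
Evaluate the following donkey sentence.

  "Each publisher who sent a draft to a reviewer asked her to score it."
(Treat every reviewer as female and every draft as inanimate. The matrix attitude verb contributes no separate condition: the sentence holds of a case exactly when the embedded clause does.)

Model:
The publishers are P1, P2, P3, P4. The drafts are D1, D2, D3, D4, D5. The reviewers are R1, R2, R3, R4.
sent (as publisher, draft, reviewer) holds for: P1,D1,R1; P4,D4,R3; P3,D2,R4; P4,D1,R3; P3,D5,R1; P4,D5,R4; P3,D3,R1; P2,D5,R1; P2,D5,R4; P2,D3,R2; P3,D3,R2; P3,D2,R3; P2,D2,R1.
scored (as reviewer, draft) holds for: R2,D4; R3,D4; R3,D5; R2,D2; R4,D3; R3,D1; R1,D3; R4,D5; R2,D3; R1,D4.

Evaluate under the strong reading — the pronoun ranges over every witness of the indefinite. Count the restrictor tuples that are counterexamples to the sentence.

6

"her" takes "a reviewer" as antecedent and "it" takes "a draft"; both are donkey pronouns co-varying with the restrictor.
Strong reading: for every (p,d,r) with sent(p,d,r), scored(r,d).
Restrictor triples: (P1,D1,R1)→scored(R1,D1) ✗  (P2,D2,R1)→scored(R1,D2) ✗  (P2,D3,R2)→scored(R2,D3) ✓  (P2,D5,R1)→scored(R1,D5) ✗  (P2,D5,R4)→scored(R4,D5) ✓  (P3,D2,R3)→scored(R3,D2) ✗  (P3,D2,R4)→scored(R4,D2) ✗  (P3,D3,R1)→scored(R1,D3) ✓  (P3,D3,R2)→scored(R2,D3) ✓  (P3,D5,R1)→scored(R1,D5) ✗  (P4,D1,R3)→scored(R3,D1) ✓  (P4,D4,R3)→scored(R3,D4) ✓  (P4,D5,R4)→scored(R4,D5) ✓
Counterexamples (restrictor triples failing the scope): 6.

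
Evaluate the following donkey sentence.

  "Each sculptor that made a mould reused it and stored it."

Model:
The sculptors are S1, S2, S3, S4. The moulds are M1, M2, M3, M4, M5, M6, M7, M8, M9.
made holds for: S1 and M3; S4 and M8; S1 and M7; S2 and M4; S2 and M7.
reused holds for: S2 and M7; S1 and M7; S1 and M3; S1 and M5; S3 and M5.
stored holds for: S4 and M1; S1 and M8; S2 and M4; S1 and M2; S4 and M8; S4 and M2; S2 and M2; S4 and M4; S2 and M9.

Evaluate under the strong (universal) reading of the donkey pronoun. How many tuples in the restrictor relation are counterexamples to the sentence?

"it" takes "a mould" as antecedent — a donkey pronoun bound across the clause boundary.
Strong reading: for every (s,m) with made(s,m), reused(s,m) ∧ stored(s,m).
Restrictor pairs: (S1,M3) ✗  (S1,M7) ✗  (S2,M4) ✗  (S2,M7) ✗  (S4,M8) ✗
Counterexamples (restrictor pairs failing the scope): 5.

5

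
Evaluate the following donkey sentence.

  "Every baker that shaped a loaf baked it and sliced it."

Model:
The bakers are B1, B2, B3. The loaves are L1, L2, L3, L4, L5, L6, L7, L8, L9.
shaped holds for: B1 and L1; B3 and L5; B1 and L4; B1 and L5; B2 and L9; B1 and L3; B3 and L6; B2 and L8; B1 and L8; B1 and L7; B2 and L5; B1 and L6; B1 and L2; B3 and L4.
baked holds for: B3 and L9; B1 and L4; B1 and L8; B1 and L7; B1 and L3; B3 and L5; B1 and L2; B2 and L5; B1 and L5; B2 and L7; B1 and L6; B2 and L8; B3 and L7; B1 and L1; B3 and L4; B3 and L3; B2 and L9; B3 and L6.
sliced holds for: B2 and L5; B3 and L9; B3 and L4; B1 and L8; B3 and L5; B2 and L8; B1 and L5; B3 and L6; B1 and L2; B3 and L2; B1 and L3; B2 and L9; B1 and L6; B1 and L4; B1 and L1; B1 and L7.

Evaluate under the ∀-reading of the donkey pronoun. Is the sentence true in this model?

"it" takes "a loaf" as antecedent — a donkey pronoun bound across the clause boundary.
Strong reading: for every (b,l) with shaped(b,l), baked(b,l) ∧ sliced(b,l).
Restrictor pairs: (B1,L1) ✓  (B1,L2) ✓  (B1,L3) ✓  (B1,L4) ✓  (B1,L5) ✓  (B1,L6) ✓  (B1,L7) ✓  (B1,L8) ✓  (B2,L5) ✓  (B2,L8) ✓  (B2,L9) ✓  (B3,L4) ✓  (B3,L5) ✓  (B3,L6) ✓
Every restrictor pair satisfies the scope.

True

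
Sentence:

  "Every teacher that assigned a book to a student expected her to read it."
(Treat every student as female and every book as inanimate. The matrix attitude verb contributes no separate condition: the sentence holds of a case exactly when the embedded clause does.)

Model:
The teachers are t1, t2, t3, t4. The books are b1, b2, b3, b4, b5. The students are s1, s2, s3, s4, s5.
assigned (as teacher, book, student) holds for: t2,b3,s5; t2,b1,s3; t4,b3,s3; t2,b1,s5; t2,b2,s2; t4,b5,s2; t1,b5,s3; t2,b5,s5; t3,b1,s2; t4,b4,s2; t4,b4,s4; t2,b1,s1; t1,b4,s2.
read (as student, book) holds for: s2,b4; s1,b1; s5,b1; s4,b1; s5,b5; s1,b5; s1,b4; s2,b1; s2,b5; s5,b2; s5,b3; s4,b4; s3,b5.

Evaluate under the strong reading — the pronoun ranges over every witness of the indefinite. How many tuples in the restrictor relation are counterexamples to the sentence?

"her" takes "a student" as antecedent and "it" takes "a book"; both are donkey pronouns co-varying with the restrictor.
Strong reading: for every (t,b,s) with assigned(t,b,s), read(s,b).
Restrictor triples: (t1,b4,s2)→read(s2,b4) ✓  (t1,b5,s3)→read(s3,b5) ✓  (t2,b1,s1)→read(s1,b1) ✓  (t2,b1,s3)→read(s3,b1) ✗  (t2,b1,s5)→read(s5,b1) ✓  (t2,b2,s2)→read(s2,b2) ✗  (t2,b3,s5)→read(s5,b3) ✓  (t2,b5,s5)→read(s5,b5) ✓  (t3,b1,s2)→read(s2,b1) ✓  (t4,b3,s3)→read(s3,b3) ✗  (t4,b4,s2)→read(s2,b4) ✓  (t4,b4,s4)→read(s4,b4) ✓  (t4,b5,s2)→read(s2,b5) ✓
Counterexamples (restrictor triples failing the scope): 3.

3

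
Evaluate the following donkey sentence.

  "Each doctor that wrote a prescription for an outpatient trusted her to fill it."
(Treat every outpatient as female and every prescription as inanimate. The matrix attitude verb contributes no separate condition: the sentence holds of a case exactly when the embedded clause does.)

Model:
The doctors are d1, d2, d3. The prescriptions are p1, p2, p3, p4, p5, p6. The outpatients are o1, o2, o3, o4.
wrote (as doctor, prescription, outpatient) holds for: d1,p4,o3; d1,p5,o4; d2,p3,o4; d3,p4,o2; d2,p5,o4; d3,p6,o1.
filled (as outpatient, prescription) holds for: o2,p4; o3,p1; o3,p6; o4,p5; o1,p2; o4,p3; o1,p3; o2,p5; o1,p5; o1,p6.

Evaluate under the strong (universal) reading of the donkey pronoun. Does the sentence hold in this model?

"her" takes "an outpatient" as antecedent and "it" takes "a prescription"; both are donkey pronouns co-varying with the restrictor.
Strong reading: for every (d,p,o) with wrote(d,p,o), filled(o,p).
Restrictor triples: (d1,p4,o3)→filled(o3,p4) ✗  (d1,p5,o4)→filled(o4,p5) ✓  (d2,p3,o4)→filled(o4,p3) ✓  (d2,p5,o4)→filled(o4,p5) ✓  (d3,p4,o2)→filled(o2,p4) ✓  (d3,p6,o1)→filled(o1,p6) ✓
Counterexample: (d1,p4,o3) — filled(o3,p4) does not hold.

False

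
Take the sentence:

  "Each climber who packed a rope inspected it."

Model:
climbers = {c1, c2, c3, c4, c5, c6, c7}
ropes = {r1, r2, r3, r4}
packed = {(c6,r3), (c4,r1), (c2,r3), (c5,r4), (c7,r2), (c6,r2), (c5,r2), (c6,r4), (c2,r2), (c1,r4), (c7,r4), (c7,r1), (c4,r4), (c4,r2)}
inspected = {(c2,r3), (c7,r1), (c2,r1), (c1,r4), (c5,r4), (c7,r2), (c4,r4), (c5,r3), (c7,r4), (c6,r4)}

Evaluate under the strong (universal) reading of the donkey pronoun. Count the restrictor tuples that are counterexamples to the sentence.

"it" takes "a rope" as antecedent — a donkey pronoun bound across the clause boundary.
Strong reading: for every (c,r) with packed(c,r), inspected(c,r).
Restrictor pairs: (c1,r4) ✓  (c2,r2) ✗  (c2,r3) ✓  (c4,r1) ✗  (c4,r2) ✗  (c4,r4) ✓  (c5,r2) ✗  (c5,r4) ✓  (c6,r2) ✗  (c6,r3) ✗  (c6,r4) ✓  (c7,r1) ✓  (c7,r2) ✓  (c7,r4) ✓
Counterexamples (restrictor pairs failing the scope): 6.

6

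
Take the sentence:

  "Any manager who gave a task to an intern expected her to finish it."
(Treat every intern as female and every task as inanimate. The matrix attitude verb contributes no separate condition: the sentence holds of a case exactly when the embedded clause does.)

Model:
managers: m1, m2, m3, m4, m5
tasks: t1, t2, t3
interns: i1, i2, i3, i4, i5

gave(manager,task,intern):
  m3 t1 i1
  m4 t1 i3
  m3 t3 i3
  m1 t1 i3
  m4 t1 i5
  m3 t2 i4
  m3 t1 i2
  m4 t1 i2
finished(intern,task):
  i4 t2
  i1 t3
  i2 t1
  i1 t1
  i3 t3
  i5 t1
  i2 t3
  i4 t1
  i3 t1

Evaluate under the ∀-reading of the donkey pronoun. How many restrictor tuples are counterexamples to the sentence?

0

"her" takes "an intern" as antecedent and "it" takes "a task"; both are donkey pronouns co-varying with the restrictor.
Strong reading: for every (m,t,i) with gave(m,t,i), finished(i,t).
Restrictor triples: (m1,t1,i3)→finished(i3,t1) ✓  (m3,t1,i1)→finished(i1,t1) ✓  (m3,t1,i2)→finished(i2,t1) ✓  (m3,t2,i4)→finished(i4,t2) ✓  (m3,t3,i3)→finished(i3,t3) ✓  (m4,t1,i2)→finished(i2,t1) ✓  (m4,t1,i3)→finished(i3,t1) ✓  (m4,t1,i5)→finished(i5,t1) ✓
Counterexamples (restrictor triples failing the scope): 0.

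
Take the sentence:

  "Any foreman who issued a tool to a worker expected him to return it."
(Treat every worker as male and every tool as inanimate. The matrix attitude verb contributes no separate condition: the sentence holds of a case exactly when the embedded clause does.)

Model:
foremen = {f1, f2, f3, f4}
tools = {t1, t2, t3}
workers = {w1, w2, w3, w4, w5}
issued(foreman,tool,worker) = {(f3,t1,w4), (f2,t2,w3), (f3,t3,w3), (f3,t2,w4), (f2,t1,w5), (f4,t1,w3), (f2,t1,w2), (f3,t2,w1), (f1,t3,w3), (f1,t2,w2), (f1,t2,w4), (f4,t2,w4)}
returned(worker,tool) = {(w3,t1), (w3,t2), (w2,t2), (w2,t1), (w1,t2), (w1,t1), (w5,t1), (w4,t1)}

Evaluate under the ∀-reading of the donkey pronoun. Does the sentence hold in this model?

"him" takes "a worker" as antecedent and "it" takes "a tool"; both are donkey pronouns co-varying with the restrictor.
Strong reading: for every (f,t,w) with issued(f,t,w), returned(w,t).
Restrictor triples: (f1,t2,w2)→returned(w2,t2) ✓  (f1,t2,w4)→returned(w4,t2) ✗  (f1,t3,w3)→returned(w3,t3) ✗  (f2,t1,w2)→returned(w2,t1) ✓  (f2,t1,w5)→returned(w5,t1) ✓  (f2,t2,w3)→returned(w3,t2) ✓  (f3,t1,w4)→returned(w4,t1) ✓  (f3,t2,w1)→returned(w1,t2) ✓  (f3,t2,w4)→returned(w4,t2) ✗  (f3,t3,w3)→returned(w3,t3) ✗  (f4,t1,w3)→returned(w3,t1) ✓  (f4,t2,w4)→returned(w4,t2) ✗
Counterexample: (f1,t2,w4) — returned(w4,t2) does not hold.

False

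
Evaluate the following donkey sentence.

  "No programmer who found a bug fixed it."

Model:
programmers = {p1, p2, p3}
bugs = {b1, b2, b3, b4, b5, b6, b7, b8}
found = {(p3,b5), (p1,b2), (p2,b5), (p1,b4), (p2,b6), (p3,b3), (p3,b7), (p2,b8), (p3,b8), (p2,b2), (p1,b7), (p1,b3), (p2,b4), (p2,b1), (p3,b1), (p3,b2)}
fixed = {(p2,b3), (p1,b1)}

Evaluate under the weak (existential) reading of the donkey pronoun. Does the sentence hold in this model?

"it" takes "a bug" as antecedent — a donkey pronoun bound across the clause boundary.
Truth condition: for no (p,b) with found(p,b) does fixed(p,b) hold.
Restrictor pairs — does the scope hold? (p1,b2):fails  (p1,b3):fails  (p1,b4):fails  (p1,b7):fails  (p2,b1):fails  (p2,b2):fails  (p2,b4):fails  (p2,b5):fails  (p2,b6):fails  (p2,b8):fails  (p3,b1):fails  (p3,b2):fails  (p3,b3):fails  (p3,b5):fails  (p3,b7):fails  (p3,b8):fails
Scope holds for no restrictor pair, so the sentence is true.

True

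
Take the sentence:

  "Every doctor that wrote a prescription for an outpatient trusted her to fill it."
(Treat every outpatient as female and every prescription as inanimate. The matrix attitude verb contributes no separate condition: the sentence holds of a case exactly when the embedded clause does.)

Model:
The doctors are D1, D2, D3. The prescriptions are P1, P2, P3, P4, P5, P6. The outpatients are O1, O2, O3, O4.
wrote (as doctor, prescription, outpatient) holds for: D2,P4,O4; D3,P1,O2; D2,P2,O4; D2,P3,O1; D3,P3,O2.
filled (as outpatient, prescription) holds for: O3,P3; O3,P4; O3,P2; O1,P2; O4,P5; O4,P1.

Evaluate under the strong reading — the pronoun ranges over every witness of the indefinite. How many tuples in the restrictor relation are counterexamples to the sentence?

"her" takes "an outpatient" as antecedent and "it" takes "a prescription"; both are donkey pronouns co-varying with the restrictor.
Strong reading: for every (d,p,o) with wrote(d,p,o), filled(o,p).
Restrictor triples: (D2,P2,O4)→filled(O4,P2) ✗  (D2,P3,O1)→filled(O1,P3) ✗  (D2,P4,O4)→filled(O4,P4) ✗  (D3,P1,O2)→filled(O2,P1) ✗  (D3,P3,O2)→filled(O2,P3) ✗
Counterexamples (restrictor triples failing the scope): 5.

5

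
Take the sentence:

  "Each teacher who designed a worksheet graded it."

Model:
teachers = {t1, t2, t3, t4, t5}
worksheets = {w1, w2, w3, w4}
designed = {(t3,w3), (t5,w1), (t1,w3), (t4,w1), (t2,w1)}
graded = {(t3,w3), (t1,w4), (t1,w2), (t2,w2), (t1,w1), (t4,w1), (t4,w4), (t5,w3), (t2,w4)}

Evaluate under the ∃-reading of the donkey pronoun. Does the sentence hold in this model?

"it" takes "a worksheet" as antecedent — a donkey pronoun bound across the clause boundary.
Weak reading: every teacher t with some designed-worksheet has at least one designed-worksheet w such that graded(t,w).
Per teacher: t1:✗  t2:✗  t3:✓  t4:✓  t5:✗
t1 has no witness among its designed-worksheets.

False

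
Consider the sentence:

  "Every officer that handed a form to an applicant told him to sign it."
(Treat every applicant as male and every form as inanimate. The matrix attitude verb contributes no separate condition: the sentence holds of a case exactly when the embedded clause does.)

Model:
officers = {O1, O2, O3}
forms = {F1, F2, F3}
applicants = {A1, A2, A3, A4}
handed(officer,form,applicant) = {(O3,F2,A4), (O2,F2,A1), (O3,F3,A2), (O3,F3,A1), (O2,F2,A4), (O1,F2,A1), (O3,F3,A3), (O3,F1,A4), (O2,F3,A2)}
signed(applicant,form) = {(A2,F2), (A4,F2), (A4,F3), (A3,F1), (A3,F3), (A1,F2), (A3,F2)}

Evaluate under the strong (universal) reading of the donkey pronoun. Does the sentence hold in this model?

"him" takes "an applicant" as antecedent and "it" takes "a form"; both are donkey pronouns co-varying with the restrictor.
Strong reading: for every (o,f,a) with handed(o,f,a), signed(a,f).
Restrictor triples: (O1,F2,A1)→signed(A1,F2) ✓  (O2,F2,A1)→signed(A1,F2) ✓  (O2,F2,A4)→signed(A4,F2) ✓  (O2,F3,A2)→signed(A2,F3) ✗  (O3,F1,A4)→signed(A4,F1) ✗  (O3,F2,A4)→signed(A4,F2) ✓  (O3,F3,A1)→signed(A1,F3) ✗  (O3,F3,A2)→signed(A2,F3) ✗  (O3,F3,A3)→signed(A3,F3) ✓
Counterexample: (O2,F3,A2) — signed(A2,F3) does not hold.

False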